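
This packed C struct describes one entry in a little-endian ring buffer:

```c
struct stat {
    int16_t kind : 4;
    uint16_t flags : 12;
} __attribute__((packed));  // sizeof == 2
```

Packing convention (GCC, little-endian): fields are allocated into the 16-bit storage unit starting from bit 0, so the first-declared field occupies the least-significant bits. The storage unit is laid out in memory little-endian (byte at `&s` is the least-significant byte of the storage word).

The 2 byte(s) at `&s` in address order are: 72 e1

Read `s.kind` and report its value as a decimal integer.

[0]=0x72 [1]=0xe1 (little-endian) → word 0xe172
kind [0+:4] = (word>>0) & 0xf = 2  ←
flags [4+:12] = (word>>4) & 0xfff = 3607
kind signed 4b, MSB=0: value = 2

2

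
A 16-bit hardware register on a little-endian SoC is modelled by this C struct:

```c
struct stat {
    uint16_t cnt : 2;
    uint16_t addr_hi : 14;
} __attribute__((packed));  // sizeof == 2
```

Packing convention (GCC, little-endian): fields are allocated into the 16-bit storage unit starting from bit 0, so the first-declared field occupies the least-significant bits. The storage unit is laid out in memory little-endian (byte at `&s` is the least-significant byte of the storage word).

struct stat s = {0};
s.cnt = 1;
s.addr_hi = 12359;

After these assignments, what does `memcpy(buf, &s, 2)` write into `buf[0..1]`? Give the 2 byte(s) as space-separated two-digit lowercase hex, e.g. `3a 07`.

1d c1

[0+:2] cnt=1 & 0x3 = 0x1; word=0x0001
[2+:14] addr_hi=12359 & 0x3fff = 0x3047; word=0xc11d
word = 0xc11d → little-endian bytes:
  [0]=0x1d  [1]=0xc1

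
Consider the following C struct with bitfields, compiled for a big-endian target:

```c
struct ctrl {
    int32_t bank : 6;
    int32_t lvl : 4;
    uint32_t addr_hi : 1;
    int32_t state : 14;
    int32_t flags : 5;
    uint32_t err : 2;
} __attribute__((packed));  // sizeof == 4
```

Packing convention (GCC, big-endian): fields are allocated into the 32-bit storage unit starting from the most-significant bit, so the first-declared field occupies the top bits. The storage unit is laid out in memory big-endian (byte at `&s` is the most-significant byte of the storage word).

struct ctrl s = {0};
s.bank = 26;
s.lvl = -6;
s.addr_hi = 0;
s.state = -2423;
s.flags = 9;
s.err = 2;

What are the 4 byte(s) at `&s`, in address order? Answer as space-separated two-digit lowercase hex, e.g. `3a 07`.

bank:6 = 26 → 0x1a << 26 → word 0x68000000
lvl:4 = -6 → 0xa << 22 → word 0x6a800000
addr_hi:1 = 0 → 0x0 << 21 → word 0x6a800000
state:14 = -2423 → 0x3689 << 7 → word 0x6a9b4480
flags:5 = 9 → 0x9 << 2 → word 0x6a9b44a4
err:2 = 2 → 0x2 << 0 → word 0x6a9b44a6
word = 0x6a9b44a6 → big-endian bytes:
  [0]=0x6a  [1]=0x9b  [2]=0x44  [3]=0xa6

6a 9b 44 a6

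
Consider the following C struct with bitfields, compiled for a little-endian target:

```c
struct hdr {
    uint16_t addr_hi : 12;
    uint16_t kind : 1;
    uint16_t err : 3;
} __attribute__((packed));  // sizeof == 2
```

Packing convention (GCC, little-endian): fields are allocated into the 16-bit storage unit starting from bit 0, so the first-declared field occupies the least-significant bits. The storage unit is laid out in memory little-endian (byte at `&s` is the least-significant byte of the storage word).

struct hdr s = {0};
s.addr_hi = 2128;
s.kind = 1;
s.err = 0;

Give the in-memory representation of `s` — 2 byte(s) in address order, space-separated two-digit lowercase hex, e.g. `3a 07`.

50 18

[0+:12] addr_hi=2128 & 0xfff = 0x850; word=0x0850
[12+:1] kind=1 & 0x1 = 0x1; word=0x1850
[13+:3] err=0 & 0x7 = 0x0; word=0x1850
word = 0x1850 → little-endian bytes:
  [0]=0x50  [1]=0x18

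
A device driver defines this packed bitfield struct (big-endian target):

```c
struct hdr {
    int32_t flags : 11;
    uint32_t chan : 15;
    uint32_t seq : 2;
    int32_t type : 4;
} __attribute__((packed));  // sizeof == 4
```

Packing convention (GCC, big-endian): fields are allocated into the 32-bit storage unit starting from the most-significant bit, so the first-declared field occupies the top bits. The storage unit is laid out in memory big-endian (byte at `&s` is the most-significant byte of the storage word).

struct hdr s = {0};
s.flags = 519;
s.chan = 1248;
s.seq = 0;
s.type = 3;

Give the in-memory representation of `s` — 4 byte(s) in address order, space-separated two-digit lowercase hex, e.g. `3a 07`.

flags (11b) val=519 bits=0x207 at bit 21: 0x40e00000
chan (15b) val=1248 bits=0x4e0 at bit 6: 0x40e13800
seq (2b) val=0 bits=0x0 at bit 4: 0x40e13800
type (4b) val=3 bits=0x3 at bit 0: 0x40e13803
word = 0x40e13803 → big-endian bytes:
  [0]=0x40  [1]=0xe1  [2]=0x38  [3]=0x03

40 e1 38 03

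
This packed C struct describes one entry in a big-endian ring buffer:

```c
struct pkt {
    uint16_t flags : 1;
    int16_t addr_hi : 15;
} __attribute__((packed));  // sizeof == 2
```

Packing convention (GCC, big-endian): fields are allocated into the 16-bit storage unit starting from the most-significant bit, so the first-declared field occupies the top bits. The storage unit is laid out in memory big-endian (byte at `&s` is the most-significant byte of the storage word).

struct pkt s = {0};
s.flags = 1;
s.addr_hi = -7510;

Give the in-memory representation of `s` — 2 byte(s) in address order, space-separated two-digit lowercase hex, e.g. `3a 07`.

flags:1 = 1 → 0x1 << 15 → word 0x8000
addr_hi:15 = -7510 → 0x62aa << 0 → word 0xe2aa
word = 0xe2aa → big-endian bytes:
  [0]=0xe2  [1]=0xaa

e2 aa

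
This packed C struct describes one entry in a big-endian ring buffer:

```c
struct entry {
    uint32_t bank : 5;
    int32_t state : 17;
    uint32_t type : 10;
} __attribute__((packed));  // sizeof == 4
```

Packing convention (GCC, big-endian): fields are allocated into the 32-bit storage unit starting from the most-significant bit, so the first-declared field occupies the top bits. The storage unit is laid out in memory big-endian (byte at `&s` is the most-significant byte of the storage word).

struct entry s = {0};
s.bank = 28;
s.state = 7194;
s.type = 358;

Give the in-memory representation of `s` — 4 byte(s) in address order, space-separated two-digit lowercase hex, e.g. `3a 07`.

e0 70 69 66

[27+:5] bank=28 & 0x1f = 0x1c; word=0xe0000000
[10+:17] state=7194 & 0x1ffff = 0x1c1a; word=0xe0706800
[0+:10] type=358 & 0x3ff = 0x166; word=0xe0706966
word = 0xe0706966 → big-endian bytes:
  [0]=0xe0  [1]=0x70  [2]=0x69  [3]=0x66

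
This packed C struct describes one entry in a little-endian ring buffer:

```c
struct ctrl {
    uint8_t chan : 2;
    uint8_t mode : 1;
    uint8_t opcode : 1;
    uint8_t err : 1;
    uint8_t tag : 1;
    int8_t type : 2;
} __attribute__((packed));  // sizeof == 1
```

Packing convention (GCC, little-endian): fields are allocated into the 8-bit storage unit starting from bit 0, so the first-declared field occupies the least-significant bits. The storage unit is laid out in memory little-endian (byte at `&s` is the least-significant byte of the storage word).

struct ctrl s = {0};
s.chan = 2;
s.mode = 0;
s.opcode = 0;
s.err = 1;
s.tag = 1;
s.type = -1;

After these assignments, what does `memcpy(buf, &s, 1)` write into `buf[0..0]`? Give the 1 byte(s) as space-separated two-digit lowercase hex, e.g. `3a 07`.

f2

chan:2 = 2 → 0x2 << 0 → word 0x02
mode:1 = 0 → 0x0 << 2 → word 0x02
opcode:1 = 0 → 0x0 << 3 → word 0x02
err:1 = 1 → 0x1 << 4 → word 0x12
tag:1 = 1 → 0x1 << 5 → word 0x32
type:2 = -1 → 0x3 << 6 → word 0xf2
word = 0xf2 → little-endian bytes:
  [0]=0xf2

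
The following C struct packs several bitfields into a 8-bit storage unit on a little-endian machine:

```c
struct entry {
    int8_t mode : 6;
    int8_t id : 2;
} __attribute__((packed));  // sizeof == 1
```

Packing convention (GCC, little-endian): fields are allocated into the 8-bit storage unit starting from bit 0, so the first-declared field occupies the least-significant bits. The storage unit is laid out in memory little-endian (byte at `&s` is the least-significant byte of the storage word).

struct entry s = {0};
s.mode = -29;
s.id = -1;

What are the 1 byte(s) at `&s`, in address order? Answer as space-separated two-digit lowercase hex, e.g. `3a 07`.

e3

[0+:6] mode=-29 & 0x3f = 0x23; word=0x23
[6+:2] id=-1 & 0x3 = 0x3; word=0xe3
word = 0xe3 → little-endian bytes:
  [0]=0xe3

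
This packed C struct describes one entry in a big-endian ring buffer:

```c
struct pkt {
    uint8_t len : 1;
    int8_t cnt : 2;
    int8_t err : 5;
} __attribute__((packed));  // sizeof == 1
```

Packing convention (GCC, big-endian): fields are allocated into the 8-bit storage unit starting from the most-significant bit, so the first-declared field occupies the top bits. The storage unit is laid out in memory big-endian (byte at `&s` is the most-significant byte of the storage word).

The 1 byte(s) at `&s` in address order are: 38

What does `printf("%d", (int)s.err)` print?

[0]=0x38 (big-endian) → word 0x38
len [7+:1] = (word>>7) & 0x1 = 0
cnt [5+:2] = (word>>5) & 0x3 = 1
err [0+:5] = (word>>0) & 0x1f = 24  ←
err signed 5b, MSB=1: 24 - 32 = -8

-8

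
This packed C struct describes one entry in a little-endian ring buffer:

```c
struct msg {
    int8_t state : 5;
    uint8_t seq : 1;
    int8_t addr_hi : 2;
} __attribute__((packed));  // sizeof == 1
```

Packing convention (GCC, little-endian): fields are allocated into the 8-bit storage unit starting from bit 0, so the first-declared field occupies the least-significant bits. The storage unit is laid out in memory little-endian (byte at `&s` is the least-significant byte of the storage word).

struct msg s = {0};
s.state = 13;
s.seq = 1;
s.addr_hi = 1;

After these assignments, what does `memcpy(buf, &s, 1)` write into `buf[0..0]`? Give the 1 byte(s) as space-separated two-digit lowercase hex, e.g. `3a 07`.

[0+:5] state=13 & 0x1f = 0xd; word=0x0d
[5+:1] seq=1 & 0x1 = 0x1; word=0x2d
[6+:2] addr_hi=1 & 0x3 = 0x1; word=0x6d
word = 0x6d → little-endian bytes:
  [0]=0x6d

6d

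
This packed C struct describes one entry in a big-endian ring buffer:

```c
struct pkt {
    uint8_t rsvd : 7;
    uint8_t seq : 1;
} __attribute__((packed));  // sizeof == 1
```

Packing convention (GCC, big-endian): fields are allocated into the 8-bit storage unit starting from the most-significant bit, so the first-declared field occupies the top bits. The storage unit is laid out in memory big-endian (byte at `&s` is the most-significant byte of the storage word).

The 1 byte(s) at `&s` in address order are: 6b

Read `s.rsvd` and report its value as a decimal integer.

[0]=0x6b (big-endian) → word 0x6b
rsvd:7 @ bit 1 → (0x6b>>1)&0x7f = 0x35  ←
seq:1 @ bit 0 → (0x6b>>0)&0x1 = 0x1

53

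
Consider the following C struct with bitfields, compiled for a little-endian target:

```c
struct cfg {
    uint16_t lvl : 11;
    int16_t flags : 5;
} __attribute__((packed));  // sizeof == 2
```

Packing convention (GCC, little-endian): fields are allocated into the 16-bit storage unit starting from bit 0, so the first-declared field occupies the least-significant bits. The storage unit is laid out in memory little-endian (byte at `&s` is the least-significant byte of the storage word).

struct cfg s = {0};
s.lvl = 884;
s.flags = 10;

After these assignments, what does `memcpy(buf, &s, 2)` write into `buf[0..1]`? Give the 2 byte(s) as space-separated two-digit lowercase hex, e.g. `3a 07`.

74 53

lvl (11b) val=884 bits=0x374 at bit 0: 0x0374
flags (5b) val=10 bits=0xa at bit 11: 0x5374
word = 0x5374 → little-endian bytes:
  [0]=0x74  [1]=0x53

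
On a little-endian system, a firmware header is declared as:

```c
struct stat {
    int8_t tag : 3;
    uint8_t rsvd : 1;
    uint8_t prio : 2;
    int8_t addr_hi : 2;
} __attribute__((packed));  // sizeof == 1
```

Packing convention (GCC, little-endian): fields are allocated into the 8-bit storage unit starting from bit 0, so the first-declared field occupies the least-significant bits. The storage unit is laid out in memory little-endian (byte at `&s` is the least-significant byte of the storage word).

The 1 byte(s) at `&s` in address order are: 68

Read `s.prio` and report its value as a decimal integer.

[0]=0x68 (little-endian) → word 0x68
tag:3 @ bit 0 → (0x68>>0)&0x7 = 0x0
rsvd:1 @ bit 3 → (0x68>>3)&0x1 = 0x1
prio:2 @ bit 4 → (0x68>>4)&0x3 = 0x2  ←
addr_hi:2 @ bit 6 → (0x68>>6)&0x3 = 0x1

2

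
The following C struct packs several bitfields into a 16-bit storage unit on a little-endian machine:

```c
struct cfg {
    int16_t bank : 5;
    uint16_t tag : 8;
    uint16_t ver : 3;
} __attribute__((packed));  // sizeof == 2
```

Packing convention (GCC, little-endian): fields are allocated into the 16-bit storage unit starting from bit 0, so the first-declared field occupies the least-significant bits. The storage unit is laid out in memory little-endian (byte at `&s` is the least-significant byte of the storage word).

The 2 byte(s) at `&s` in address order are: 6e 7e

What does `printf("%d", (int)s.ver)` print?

3

[0]=0x6e [1]=0x7e (little-endian) → word 0x7e6e
bank [0+:5] = (word>>0) & 0x1f = 14
tag [5+:8] = (word>>5) & 0xff = 243
ver [13+:3] = (word>>13) & 0x7 = 3  ←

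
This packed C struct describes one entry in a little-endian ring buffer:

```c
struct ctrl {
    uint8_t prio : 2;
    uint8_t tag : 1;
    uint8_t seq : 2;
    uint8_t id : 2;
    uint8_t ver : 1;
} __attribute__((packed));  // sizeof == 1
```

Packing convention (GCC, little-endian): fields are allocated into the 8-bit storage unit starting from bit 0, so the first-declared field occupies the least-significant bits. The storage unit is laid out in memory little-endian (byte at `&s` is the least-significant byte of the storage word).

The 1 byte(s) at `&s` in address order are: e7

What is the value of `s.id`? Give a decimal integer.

3

[0]=0xe7 (little-endian) → word 0xe7
prio [0+:2] = (word>>0) & 0x3 = 3
tag [2+:1] = (word>>2) & 0x1 = 1
seq [3+:2] = (word>>3) & 0x3 = 0
id [5+:2] = (word>>5) & 0x3 = 3  ←
ver [7+:1] = (word>>7) & 0x1 = 1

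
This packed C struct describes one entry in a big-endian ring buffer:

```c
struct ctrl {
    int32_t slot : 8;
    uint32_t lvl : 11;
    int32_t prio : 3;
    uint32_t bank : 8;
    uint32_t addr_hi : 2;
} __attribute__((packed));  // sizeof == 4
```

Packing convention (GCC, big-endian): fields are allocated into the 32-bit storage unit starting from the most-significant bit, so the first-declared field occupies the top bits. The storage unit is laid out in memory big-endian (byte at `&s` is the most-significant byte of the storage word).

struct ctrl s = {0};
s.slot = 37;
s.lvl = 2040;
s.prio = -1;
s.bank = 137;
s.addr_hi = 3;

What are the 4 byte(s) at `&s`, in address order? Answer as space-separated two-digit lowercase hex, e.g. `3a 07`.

slot:8 = 37 → 0x25 << 24 → word 0x25000000
lvl:11 = 2040 → 0x7f8 << 13 → word 0x25ff0000
prio:3 = -1 → 0x7 << 10 → word 0x25ff1c00
bank:8 = 137 → 0x89 << 2 → word 0x25ff1e24
addr_hi:2 = 3 → 0x3 << 0 → word 0x25ff1e27
word = 0x25ff1e27 → big-endian bytes:
  [0]=0x25  [1]=0xff  [2]=0x1e  [3]=0x27

25 ff 1e 27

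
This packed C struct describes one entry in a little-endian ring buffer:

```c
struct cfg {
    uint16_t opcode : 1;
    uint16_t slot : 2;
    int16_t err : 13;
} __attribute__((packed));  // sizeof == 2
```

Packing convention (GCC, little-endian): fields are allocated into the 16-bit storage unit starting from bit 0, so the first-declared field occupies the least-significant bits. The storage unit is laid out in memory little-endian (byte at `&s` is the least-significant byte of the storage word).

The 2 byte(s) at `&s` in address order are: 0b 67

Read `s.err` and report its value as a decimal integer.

[0]=0x0b [1]=0x67 (little-endian) → word 0x670b
opcode [0+:1] = (word>>0) & 0x1 = 1
slot [1+:2] = (word>>1) & 0x3 = 1
err [3+:13] = (word>>3) & 0x1fff = 3297  ←
err signed 13b, MSB=0: value = 3297

3297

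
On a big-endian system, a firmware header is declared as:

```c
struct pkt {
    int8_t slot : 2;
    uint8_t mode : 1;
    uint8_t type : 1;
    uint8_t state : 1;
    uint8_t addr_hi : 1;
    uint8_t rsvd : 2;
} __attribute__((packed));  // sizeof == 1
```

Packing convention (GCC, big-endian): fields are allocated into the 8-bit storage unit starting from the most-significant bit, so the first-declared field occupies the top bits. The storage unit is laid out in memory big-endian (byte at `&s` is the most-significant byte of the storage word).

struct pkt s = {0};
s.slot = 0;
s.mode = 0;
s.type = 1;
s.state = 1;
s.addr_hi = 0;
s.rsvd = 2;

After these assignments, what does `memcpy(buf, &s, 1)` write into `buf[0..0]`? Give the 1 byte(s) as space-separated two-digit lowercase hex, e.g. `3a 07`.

slot (2b) val=0 bits=0x0 at bit 6: 0x00
mode (1b) val=0 bits=0x0 at bit 5: 0x00
type (1b) val=1 bits=0x1 at bit 4: 0x10
state (1b) val=1 bits=0x1 at bit 3: 0x18
addr_hi (1b) val=0 bits=0x0 at bit 2: 0x18
rsvd (2b) val=2 bits=0x2 at bit 0: 0x1a
word = 0x1a → big-endian bytes:
  [0]=0x1a

1a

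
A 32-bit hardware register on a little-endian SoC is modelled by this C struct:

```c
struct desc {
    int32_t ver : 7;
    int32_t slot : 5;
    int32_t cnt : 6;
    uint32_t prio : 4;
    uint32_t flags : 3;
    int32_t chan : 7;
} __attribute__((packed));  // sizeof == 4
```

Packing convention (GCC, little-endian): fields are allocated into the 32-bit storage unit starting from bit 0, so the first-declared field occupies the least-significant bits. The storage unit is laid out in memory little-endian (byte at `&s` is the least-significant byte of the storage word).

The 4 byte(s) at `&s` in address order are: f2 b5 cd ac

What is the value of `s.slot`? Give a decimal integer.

11

[0]=0xf2 [1]=0xb5 [2]=0xcd [3]=0xac (little-endian) → word 0xaccdb5f2
ver [0+:7] = (word>>0) & 0x7f = 114
slot [7+:5] = (word>>7) & 0x1f = 11  ←
cnt [12+:6] = (word>>12) & 0x3f = 27
prio [18+:4] = (word>>18) & 0xf = 3
flags [22+:3] = (word>>22) & 0x7 = 3
chan [25+:7] = (word>>25) & 0x7f = 86
slot signed 5b, MSB=0: value = 11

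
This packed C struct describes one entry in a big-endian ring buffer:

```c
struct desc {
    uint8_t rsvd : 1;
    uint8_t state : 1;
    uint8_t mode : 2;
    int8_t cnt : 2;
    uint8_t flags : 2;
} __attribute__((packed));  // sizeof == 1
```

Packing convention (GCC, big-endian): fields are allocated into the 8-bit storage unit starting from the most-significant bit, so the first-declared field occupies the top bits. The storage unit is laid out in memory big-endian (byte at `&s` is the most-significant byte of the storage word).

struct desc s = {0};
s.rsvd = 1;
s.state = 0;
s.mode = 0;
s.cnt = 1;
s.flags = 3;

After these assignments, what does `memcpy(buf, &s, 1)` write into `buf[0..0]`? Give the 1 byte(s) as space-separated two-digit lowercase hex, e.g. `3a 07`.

87

rsvd:1 = 1 → 0x1 << 7 → word 0x80
state:1 = 0 → 0x0 << 6 → word 0x80
mode:2 = 0 → 0x0 << 4 → word 0x80
cnt:2 = 1 → 0x1 << 2 → word 0x84
flags:2 = 3 → 0x3 << 0 → word 0x87
word = 0x87 → big-endian bytes:
  [0]=0x87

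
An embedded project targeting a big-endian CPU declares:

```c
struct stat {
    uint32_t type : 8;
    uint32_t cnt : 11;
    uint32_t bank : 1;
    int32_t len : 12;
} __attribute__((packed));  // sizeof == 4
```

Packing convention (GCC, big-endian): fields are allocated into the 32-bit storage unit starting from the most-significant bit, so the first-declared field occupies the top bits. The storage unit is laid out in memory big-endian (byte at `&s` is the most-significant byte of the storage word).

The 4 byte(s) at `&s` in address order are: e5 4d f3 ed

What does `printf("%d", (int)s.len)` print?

1005

[0]=0xe5 [1]=0x4d [2]=0xf3 [3]=0xed (big-endian) → word 0xe54df3ed
type [24+:8] = (word>>24) & 0xff = 229
cnt [13+:11] = (word>>13) & 0x7ff = 623
bank [12+:1] = (word>>12) & 0x1 = 1
len [0+:12] = (word>>0) & 0xfff = 1005  ←
len signed 12b, MSB=0: value = 1005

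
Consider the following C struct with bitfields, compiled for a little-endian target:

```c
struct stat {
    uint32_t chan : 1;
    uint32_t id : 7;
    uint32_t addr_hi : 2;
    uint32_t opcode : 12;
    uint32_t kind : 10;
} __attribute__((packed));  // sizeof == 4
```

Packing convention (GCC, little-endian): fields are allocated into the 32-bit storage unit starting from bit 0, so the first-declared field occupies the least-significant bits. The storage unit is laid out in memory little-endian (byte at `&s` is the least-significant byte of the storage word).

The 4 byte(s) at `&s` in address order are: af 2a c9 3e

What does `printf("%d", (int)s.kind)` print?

251

[0]=0xaf [1]=0x2a [2]=0xc9 [3]=0x3e (little-endian) → word 0x3ec92aaf
chan:1 @ bit 0 → (0x3ec92aaf>>0)&0x1 = 0x1
id:7 @ bit 1 → (0x3ec92aaf>>1)&0x7f = 0x57
addr_hi:2 @ bit 8 → (0x3ec92aaf>>8)&0x3 = 0x2
opcode:12 @ bit 10 → (0x3ec92aaf>>10)&0xfff = 0x24a
kind:10 @ bit 22 → (0x3ec92aaf>>22)&0x3ff = 0xfb  ←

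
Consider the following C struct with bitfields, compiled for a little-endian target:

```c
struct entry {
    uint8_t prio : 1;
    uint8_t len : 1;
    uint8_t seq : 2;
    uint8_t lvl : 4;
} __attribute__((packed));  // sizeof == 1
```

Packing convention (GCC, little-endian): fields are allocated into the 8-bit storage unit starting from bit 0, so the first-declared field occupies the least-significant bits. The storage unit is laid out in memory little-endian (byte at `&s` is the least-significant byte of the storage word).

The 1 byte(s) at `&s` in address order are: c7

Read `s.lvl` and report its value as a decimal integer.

12

[0]=0xc7 (little-endian) → word 0xc7
prio:1 @ bit 0 → (0xc7>>0)&0x1 = 0x1
len:1 @ bit 1 → (0xc7>>1)&0x1 = 0x1
seq:2 @ bit 2 → (0xc7>>2)&0x3 = 0x1
lvl:4 @ bit 4 → (0xc7>>4)&0xf = 0xc  ←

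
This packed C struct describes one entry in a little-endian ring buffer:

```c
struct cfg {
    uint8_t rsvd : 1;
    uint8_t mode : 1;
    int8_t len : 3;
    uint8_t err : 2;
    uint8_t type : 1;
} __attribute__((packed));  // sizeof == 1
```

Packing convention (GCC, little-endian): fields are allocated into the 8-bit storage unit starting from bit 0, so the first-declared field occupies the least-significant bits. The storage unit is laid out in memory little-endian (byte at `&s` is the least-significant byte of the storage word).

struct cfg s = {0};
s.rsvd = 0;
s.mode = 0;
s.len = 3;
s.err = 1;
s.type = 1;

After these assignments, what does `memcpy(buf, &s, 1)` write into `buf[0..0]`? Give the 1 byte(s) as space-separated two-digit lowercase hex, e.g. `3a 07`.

rsvd (1b) val=0 bits=0x0 at bit 0: 0x00
mode (1b) val=0 bits=0x0 at bit 1: 0x00
len (3b) val=3 bits=0x3 at bit 2: 0x0c
err (2b) val=1 bits=0x1 at bit 5: 0x2c
type (1b) val=1 bits=0x1 at bit 7: 0xac
word = 0xac → little-endian bytes:
  [0]=0xac

ac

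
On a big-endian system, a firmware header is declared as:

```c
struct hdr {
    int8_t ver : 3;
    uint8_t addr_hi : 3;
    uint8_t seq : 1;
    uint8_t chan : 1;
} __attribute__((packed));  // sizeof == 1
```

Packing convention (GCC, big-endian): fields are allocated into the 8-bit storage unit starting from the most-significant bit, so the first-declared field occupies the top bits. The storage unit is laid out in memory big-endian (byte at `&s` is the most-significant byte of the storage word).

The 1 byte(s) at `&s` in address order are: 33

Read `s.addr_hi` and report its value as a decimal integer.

[0]=0x33 (big-endian) → word 0x33
ver:3 @ bit 5 → (0x33>>5)&0x7 = 0x1
addr_hi:3 @ bit 2 → (0x33>>2)&0x7 = 0x4  ←
seq:1 @ bit 1 → (0x33>>1)&0x1 = 0x1
chan:1 @ bit 0 → (0x33>>0)&0x1 = 0x1

4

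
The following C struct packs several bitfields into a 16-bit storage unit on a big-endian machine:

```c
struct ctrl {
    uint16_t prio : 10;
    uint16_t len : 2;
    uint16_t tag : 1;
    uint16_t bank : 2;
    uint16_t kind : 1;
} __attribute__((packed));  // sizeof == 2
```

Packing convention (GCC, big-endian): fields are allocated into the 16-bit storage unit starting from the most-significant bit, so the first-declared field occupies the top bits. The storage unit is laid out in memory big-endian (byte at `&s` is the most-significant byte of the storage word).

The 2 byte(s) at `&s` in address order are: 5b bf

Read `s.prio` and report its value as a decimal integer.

[0]=0x5b [1]=0xbf (big-endian) → word 0x5bbf
prio [6+:10] = (word>>6) & 0x3ff = 366  ←
len [4+:2] = (word>>4) & 0x3 = 3
tag [3+:1] = (word>>3) & 0x1 = 1
bank [1+:2] = (word>>1) & 0x3 = 3
kind [0+:1] = (word>>0) & 0x1 = 1

366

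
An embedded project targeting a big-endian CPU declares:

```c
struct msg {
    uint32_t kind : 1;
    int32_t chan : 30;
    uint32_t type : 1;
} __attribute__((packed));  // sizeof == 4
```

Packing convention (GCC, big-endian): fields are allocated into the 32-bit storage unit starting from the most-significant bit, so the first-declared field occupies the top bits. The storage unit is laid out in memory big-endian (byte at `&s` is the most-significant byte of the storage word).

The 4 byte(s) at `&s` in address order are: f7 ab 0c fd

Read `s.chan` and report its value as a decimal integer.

[0]=0xf7 [1]=0xab [2]=0x0c [3]=0xfd (big-endian) → word 0xf7ab0cfd
kind [31+:1] = (word>>31) & 0x1 = 1
chan [1+:30] = (word>>1) & 0x3fffffff = 1003849342  ←
type [0+:1] = (word>>0) & 0x1 = 1
chan signed 30b, MSB=1: 1003849342 - 1073741824 = -69892482

-69892482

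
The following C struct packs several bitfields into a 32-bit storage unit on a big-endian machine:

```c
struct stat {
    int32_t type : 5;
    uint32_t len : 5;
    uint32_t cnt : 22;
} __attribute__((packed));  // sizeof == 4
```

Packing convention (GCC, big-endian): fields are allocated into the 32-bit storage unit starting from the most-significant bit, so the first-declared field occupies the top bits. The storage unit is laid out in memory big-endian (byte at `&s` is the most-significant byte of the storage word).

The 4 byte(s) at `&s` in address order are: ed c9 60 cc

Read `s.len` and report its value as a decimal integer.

[0]=0xed [1]=0xc9 [2]=0x60 [3]=0xcc (big-endian) → word 0xedc960cc
type [27+:5] = (word>>27) & 0x1f = 29
len [22+:5] = (word>>22) & 0x1f = 23  ←
cnt [0+:22] = (word>>0) & 0x3fffff = 614604

23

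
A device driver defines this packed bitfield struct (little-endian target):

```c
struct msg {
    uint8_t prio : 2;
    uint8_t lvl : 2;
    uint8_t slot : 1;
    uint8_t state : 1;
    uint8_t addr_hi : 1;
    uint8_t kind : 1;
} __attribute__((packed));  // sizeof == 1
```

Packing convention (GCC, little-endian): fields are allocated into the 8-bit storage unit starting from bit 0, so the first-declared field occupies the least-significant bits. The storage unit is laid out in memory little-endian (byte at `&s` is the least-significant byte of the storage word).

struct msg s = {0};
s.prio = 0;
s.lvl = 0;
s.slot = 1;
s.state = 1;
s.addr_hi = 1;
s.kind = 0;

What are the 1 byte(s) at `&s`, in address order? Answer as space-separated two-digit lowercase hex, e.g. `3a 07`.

[0+:2] prio=0 & 0x3 = 0x0; word=0x00
[2+:2] lvl=0 & 0x3 = 0x0; word=0x00
[4+:1] slot=1 & 0x1 = 0x1; word=0x10
[5+:1] state=1 & 0x1 = 0x1; word=0x30
[6+:1] addr_hi=1 & 0x1 = 0x1; word=0x70
[7+:1] kind=0 & 0x1 = 0x0; word=0x70
word = 0x70 → little-endian bytes:
  [0]=0x70

70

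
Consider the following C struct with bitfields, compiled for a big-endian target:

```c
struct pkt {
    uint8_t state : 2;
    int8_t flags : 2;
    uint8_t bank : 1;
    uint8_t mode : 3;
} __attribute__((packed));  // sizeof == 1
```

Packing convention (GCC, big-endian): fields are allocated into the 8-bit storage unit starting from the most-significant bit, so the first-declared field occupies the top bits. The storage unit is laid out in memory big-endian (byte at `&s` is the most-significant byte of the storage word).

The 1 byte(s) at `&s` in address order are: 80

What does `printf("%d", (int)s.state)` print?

[0]=0x80 (big-endian) → word 0x80
state [6+:2] = (word>>6) & 0x3 = 2  ←
flags [4+:2] = (word>>4) & 0x3 = 0
bank [3+:1] = (word>>3) & 0x1 = 0
mode [0+:3] = (word>>0) & 0x7 = 0

2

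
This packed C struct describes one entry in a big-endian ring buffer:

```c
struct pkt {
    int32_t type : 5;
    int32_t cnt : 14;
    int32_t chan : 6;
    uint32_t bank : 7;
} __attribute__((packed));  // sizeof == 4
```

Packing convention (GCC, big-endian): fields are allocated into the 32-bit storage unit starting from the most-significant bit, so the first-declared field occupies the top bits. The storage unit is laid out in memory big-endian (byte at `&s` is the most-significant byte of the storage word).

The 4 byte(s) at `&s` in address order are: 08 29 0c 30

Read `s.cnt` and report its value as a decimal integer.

328

[0]=0x08 [1]=0x29 [2]=0x0c [3]=0x30 (big-endian) → word 0x08290c30
type:5 @ bit 27 → (0x08290c30>>27)&0x1f = 0x1
cnt:14 @ bit 13 → (0x08290c30>>13)&0x3fff = 0x148  ←
chan:6 @ bit 7 → (0x08290c30>>7)&0x3f = 0x18
bank:7 @ bit 0 → (0x08290c30>>0)&0x7f = 0x30
cnt signed 14b, MSB=0: value = 328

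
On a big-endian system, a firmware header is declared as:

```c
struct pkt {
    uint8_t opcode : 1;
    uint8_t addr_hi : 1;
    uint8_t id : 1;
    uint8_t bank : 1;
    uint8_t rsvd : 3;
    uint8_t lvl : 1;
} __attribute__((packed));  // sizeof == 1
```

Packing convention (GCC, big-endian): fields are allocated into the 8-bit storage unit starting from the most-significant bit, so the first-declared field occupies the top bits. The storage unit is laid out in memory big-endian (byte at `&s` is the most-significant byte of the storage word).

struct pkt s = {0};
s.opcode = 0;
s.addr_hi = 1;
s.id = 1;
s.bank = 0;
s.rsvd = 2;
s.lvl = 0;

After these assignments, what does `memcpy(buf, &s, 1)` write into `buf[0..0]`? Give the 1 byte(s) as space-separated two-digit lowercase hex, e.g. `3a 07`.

64

[7+:1] opcode=0 & 0x1 = 0x0; word=0x00
[6+:1] addr_hi=1 & 0x1 = 0x1; word=0x40
[5+:1] id=1 & 0x1 = 0x1; word=0x60
[4+:1] bank=0 & 0x1 = 0x0; word=0x60
[1+:3] rsvd=2 & 0x7 = 0x2; word=0x64
[0+:1] lvl=0 & 0x1 = 0x0; word=0x64
word = 0x64 → big-endian bytes:
  [0]=0x64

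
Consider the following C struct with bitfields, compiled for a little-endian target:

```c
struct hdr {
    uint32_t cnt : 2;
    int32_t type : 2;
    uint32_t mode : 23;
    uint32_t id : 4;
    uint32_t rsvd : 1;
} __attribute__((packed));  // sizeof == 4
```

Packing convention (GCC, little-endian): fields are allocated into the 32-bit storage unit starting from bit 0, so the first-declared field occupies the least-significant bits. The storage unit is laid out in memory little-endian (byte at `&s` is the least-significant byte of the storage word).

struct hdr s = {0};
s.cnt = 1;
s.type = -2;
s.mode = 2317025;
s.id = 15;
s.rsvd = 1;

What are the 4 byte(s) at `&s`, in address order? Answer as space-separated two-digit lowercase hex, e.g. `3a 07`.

cnt (2b) val=1 bits=0x1 at bit 0: 0x00000001
type (2b) val=-2 bits=0x2 at bit 2: 0x00000009
mode (23b) val=2317025 bits=0x235ae1 at bit 4: 0x0235ae19
id (4b) val=15 bits=0xf at bit 27: 0x7a35ae19
rsvd (1b) val=1 bits=0x1 at bit 31: 0xfa35ae19
word = 0xfa35ae19 → little-endian bytes:
  [0]=0x19  [1]=0xae  [2]=0x35  [3]=0xfa

19 ae 35 fa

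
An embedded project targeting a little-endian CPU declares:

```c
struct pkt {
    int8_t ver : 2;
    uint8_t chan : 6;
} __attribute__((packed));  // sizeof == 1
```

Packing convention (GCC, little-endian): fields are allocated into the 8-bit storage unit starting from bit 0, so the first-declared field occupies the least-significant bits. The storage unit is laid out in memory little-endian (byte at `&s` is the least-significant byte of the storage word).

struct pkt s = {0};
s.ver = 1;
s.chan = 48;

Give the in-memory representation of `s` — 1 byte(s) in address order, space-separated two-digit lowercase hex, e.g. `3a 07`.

c1

ver (2b) val=1 bits=0x1 at bit 0: 0x01
chan (6b) val=48 bits=0x30 at bit 2: 0xc1
word = 0xc1 → little-endian bytes:
  [0]=0xc1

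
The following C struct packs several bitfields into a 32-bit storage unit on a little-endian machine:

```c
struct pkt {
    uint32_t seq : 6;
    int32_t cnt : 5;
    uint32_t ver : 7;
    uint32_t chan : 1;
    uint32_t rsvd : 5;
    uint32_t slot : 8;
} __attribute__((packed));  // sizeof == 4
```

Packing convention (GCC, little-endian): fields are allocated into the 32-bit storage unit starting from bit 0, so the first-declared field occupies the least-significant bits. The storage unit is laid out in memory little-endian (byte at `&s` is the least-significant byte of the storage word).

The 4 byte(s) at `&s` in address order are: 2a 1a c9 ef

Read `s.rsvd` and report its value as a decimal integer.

25

[0]=0x2a [1]=0x1a [2]=0xc9 [3]=0xef (little-endian) → word 0xefc91a2a
seq:6 @ bit 0 → (0xefc91a2a>>0)&0x3f = 0x2a
cnt:5 @ bit 6 → (0xefc91a2a>>6)&0x1f = 0x8
ver:7 @ bit 11 → (0xefc91a2a>>11)&0x7f = 0x23
chan:1 @ bit 18 → (0xefc91a2a>>18)&0x1 = 0x0
rsvd:5 @ bit 19 → (0xefc91a2a>>19)&0x1f = 0x19  ←
slot:8 @ bit 24 → (0xefc91a2a>>24)&0xff = 0xef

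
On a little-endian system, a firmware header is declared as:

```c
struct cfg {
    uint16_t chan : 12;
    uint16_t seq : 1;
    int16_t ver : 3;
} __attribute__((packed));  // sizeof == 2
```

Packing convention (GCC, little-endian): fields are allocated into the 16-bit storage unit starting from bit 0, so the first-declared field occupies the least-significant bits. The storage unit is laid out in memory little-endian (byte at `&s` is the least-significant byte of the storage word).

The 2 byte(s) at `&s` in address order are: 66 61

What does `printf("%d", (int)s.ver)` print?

3

[0]=0x66 [1]=0x61 (little-endian) → word 0x6166
chan:12 @ bit 0 → (0x6166>>0)&0xfff = 0x166
seq:1 @ bit 12 → (0x6166>>12)&0x1 = 0x0
ver:3 @ bit 13 → (0x6166>>13)&0x7 = 0x3  ←
ver signed 3b, MSB=0: value = 3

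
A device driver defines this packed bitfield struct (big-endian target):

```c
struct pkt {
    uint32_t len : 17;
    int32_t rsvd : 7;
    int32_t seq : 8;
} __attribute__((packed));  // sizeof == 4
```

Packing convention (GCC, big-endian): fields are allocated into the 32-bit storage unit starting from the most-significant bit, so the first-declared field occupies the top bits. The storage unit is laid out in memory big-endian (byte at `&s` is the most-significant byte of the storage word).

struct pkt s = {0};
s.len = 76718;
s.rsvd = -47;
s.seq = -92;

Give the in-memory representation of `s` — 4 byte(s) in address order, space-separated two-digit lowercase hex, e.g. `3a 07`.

95 d7 51 a4

len:17 = 76718 → 0x12bae << 15 → word 0x95d70000
rsvd:7 = -47 → 0x51 << 8 → word 0x95d75100
seq:8 = -92 → 0xa4 << 0 → word 0x95d751a4
word = 0x95d751a4 → big-endian bytes:
  [0]=0x95  [1]=0xd7  [2]=0x51  [3]=0xa4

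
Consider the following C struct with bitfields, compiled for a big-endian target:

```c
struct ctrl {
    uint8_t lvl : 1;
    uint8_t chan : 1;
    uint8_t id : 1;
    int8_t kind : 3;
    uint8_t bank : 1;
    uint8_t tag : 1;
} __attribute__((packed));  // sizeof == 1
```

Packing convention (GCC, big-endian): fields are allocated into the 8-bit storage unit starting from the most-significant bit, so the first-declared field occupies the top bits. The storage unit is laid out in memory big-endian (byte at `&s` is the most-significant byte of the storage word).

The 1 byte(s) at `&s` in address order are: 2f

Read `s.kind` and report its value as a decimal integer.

[0]=0x2f (big-endian) → word 0x2f
lvl:1 @ bit 7 → (0x2f>>7)&0x1 = 0x0
chan:1 @ bit 6 → (0x2f>>6)&0x1 = 0x0
id:1 @ bit 5 → (0x2f>>5)&0x1 = 0x1
kind:3 @ bit 2 → (0x2f>>2)&0x7 = 0x3  ←
bank:1 @ bit 1 → (0x2f>>1)&0x1 = 0x1
tag:1 @ bit 0 → (0x2f>>0)&0x1 = 0x1
kind signed 3b, MSB=0: value = 3

3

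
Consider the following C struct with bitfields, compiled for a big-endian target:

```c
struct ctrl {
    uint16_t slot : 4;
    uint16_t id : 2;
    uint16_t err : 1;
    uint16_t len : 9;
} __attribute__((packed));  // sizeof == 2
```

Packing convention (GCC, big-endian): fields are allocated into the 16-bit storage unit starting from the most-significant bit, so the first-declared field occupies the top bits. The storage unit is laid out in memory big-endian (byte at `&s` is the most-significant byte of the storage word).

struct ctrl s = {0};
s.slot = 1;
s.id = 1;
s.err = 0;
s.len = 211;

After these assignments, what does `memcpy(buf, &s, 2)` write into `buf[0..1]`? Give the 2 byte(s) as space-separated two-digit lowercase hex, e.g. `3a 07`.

slot:4 = 1 → 0x1 << 12 → word 0x1000
id:2 = 1 → 0x1 << 10 → word 0x1400
err:1 = 0 → 0x0 << 9 → word 0x1400
len:9 = 211 → 0xd3 << 0 → word 0x14d3
word = 0x14d3 → big-endian bytes:
  [0]=0x14  [1]=0xd3

14 d3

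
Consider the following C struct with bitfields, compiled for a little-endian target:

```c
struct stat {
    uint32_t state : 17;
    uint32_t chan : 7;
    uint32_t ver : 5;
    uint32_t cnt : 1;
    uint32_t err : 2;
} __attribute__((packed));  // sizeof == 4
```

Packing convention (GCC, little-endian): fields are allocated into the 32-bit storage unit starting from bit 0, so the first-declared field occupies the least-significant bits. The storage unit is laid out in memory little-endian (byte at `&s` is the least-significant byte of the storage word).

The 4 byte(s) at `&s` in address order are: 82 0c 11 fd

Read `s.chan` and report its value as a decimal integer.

8

[0]=0x82 [1]=0x0c [2]=0x11 [3]=0xfd (little-endian) → word 0xfd110c82
state [0+:17] = (word>>0) & 0x1ffff = 68738
chan [17+:7] = (word>>17) & 0x7f = 8  ←
ver [24+:5] = (word>>24) & 0x1f = 29
cnt [29+:1] = (word>>29) & 0x1 = 1
err [30+:2] = (word>>30) & 0x3 = 3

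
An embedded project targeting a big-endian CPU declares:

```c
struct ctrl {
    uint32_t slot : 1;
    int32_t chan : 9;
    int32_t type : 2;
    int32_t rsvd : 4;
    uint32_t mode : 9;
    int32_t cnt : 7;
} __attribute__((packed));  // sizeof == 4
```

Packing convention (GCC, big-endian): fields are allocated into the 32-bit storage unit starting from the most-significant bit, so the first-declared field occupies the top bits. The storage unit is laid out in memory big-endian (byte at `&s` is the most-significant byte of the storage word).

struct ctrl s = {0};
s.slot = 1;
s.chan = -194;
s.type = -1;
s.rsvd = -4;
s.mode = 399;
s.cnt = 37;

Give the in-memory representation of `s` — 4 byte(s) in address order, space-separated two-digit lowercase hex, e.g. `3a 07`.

slot:1 = 1 → 0x1 << 31 → word 0x80000000
chan:9 = -194 → 0x13e << 22 → word 0xcf800000
type:2 = -1 → 0x3 << 20 → word 0xcfb00000
rsvd:4 = -4 → 0xc << 16 → word 0xcfbc0000
mode:9 = 399 → 0x18f << 7 → word 0xcfbcc780
cnt:7 = 37 → 0x25 << 0 → word 0xcfbcc7a5
word = 0xcfbcc7a5 → big-endian bytes:
  [0]=0xcf  [1]=0xbc  [2]=0xc7  [3]=0xa5

cf bc c7 a5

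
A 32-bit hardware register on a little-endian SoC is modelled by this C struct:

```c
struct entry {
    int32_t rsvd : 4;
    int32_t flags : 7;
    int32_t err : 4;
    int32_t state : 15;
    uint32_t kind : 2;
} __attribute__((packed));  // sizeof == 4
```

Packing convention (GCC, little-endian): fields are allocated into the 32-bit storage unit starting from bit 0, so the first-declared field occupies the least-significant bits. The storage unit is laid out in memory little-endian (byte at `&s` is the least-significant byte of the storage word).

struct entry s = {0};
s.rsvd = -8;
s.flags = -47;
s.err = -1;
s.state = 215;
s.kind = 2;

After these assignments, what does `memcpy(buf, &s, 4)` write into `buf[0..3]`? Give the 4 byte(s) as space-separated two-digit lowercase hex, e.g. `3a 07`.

18 fd 6b 80

rsvd (4b) val=-8 bits=0x8 at bit 0: 0x00000008
flags (7b) val=-47 bits=0x51 at bit 4: 0x00000518
err (4b) val=-1 bits=0xf at bit 11: 0x00007d18
state (15b) val=215 bits=0xd7 at bit 15: 0x006bfd18
kind (2b) val=2 bits=0x2 at bit 30: 0x806bfd18
word = 0x806bfd18 → little-endian bytes:
  [0]=0x18  [1]=0xfd  [2]=0x6b  [3]=0x80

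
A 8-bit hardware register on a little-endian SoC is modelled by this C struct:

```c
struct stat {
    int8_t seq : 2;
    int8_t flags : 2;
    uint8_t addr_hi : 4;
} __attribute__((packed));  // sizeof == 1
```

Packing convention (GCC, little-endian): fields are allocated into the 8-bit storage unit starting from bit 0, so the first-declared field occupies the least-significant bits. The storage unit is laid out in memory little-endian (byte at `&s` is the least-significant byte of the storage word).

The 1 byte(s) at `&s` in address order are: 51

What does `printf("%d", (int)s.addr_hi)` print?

[0]=0x51 (little-endian) → word 0x51
seq:2 @ bit 0 → (0x51>>0)&0x3 = 0x1
flags:2 @ bit 2 → (0x51>>2)&0x3 = 0x0
addr_hi:4 @ bit 4 → (0x51>>4)&0xf = 0x5  ←

5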